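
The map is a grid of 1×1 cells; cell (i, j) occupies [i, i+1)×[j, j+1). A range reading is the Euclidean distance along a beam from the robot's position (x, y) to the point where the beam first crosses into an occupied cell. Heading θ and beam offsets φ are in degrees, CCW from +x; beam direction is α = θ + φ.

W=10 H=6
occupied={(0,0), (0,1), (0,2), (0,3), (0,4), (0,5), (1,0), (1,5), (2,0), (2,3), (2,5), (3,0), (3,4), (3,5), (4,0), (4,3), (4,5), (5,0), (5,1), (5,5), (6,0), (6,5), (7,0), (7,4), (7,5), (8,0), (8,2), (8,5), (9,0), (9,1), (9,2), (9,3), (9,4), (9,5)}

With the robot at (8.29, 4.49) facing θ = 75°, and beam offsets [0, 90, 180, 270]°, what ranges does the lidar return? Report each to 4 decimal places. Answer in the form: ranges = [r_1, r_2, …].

beam 1: φ=0°, α=75°
  dir = (cos 75°, sin 75°) = (0.2588, 0.9659); from cell (8,4)
  next x-line at t=2.7432, next y-line at t=0.5280; Δt_x=3.8637, Δt_y=1.0353
    y: enter (8,5) at t=0.5280 ← occupied
  → r_1 = 0.5280
beam 2: φ=90°, α=165°
  dir = (cos 165°, sin 165°) = (-0.9659, 0.2588); from cell (8,4)
  next x-line at t=0.3002, next y-line at t=1.9705; Δt_x=1.0353, Δt_y=3.8637
    x: enter (7,4) at t=0.3002 ← occupied
  → r_2 = 0.3002
beam 3: φ=180°, α=255°
  dir = (cos 255°, sin 255°) = (-0.2588, -0.9659); from cell (8,4)
  next x-line at t=1.1205, next y-line at t=0.5073; Δt_x=3.8637, Δt_y=1.0353
    y: enter (8,3) at t=0.5073
    x: enter (7,3) at t=1.1205
    y: enter (7,2) at t=1.5426
    y: enter (7,1) at t=2.5778
    y: enter (7,0) at t=3.6131 ← occupied
  → r_3 = 3.6131
beam 4: φ=270°, α=345°
  dir = (cos 345°, sin 345°) = (0.9659, -0.2588); from cell (8,4)
  next x-line at t=0.7350, next y-line at t=1.8932; Δt_x=1.0353, Δt_y=3.8637
    x: enter (9,4) at t=0.7350 ← occupied
  → r_4 = 0.7350

ranges = [0.5280, 0.3002, 3.6131, 0.7350]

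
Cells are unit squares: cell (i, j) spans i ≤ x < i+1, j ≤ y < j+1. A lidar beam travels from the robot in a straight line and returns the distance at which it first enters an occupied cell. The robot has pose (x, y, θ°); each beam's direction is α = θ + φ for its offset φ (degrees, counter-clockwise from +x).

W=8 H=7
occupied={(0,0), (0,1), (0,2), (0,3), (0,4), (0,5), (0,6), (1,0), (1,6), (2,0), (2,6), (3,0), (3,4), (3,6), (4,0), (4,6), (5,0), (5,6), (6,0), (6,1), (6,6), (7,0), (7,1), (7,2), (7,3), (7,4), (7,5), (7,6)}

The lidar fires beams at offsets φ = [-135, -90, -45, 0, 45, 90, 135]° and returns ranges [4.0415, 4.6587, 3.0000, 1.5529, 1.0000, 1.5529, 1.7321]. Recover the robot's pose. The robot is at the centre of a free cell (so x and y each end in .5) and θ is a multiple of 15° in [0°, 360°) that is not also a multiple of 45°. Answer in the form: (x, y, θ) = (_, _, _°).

Enumerate (i+0.5, j+0.5, θ) over the 28 free cells and 16 admissible headings. For each, cast all 7 beams and compare to the given ranges.
  (4.5, 1.5, 60°): beam 1 = 0.5176 ≠ 4.0415 ✗
  (1.5, 3.5, 15°): beam 1 = 1.0000 ≠ 4.0415 ✗
  (5.5, 5.5, 105°): beam 1 = 1.7321 ≠ 4.0415 ✗
  (2.5, 4.5, 210°): beam 1 = 1.5529 ≠ 4.0415 ✗
  (5.5, 4.5, 195°): beam 1 = 1.7321 ≠ 4.0415 ✗
  …
  (5.5, 2.5, 255°): r_1=4.0415, r_2=4.6587, r_3=3.0000, r_4=1.5529, r_5=1.0000, r_6=1.5529, r_7=1.7321 — all match ✓
No second candidate reproduces the full scan.

(x, y, θ) = (5.5, 2.5, 255°)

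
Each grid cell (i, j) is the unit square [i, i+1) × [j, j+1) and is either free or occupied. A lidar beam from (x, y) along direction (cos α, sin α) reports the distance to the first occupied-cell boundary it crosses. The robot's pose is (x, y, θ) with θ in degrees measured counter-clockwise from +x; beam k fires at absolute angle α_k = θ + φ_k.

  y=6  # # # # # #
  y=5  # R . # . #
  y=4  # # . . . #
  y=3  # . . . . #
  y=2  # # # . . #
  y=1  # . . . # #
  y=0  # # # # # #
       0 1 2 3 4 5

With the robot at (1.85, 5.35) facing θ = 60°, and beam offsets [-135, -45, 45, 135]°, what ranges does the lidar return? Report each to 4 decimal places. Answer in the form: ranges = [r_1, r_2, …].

ranges = [0.3623, 1.1906, 0.6729, 0.8800]

beam 1: φ=-135°, α=285°
  direction (0.2588, -0.9659); cell (1,5); t to first gridline: x 0.5796, y 0.3623 (then +3.8637 / +1.0353)
    (1,4) via y @ 0.3623  # hit
  → r_1 = 0.3623
beam 2: φ=-45°, α=15°
  direction (0.9659, 0.2588); cell (1,5); t to first gridline: x 0.1553, y 2.5114 (then +1.0353 / +3.8637)
    (2,5) via x @ 0.1553
    (3,5) via x @ 1.1906  # hit
  → r_2 = 1.1906
beam 3: φ=45°, α=105°
  direction (-0.2588, 0.9659); cell (1,5); t to first gridline: x 3.2841, y 0.6729 (then +3.8637 / +1.0353)
    (1,6) via y @ 0.6729  # hit
  → r_3 = 0.6729
beam 4: φ=135°, α=195°
  direction (-0.9659, -0.2588); cell (1,5); t to first gridline: x 0.8800, y 1.3523 (then +1.0353 / +3.8637)
    (0,5) via x @ 0.8800  # hit
  → r_4 = 0.8800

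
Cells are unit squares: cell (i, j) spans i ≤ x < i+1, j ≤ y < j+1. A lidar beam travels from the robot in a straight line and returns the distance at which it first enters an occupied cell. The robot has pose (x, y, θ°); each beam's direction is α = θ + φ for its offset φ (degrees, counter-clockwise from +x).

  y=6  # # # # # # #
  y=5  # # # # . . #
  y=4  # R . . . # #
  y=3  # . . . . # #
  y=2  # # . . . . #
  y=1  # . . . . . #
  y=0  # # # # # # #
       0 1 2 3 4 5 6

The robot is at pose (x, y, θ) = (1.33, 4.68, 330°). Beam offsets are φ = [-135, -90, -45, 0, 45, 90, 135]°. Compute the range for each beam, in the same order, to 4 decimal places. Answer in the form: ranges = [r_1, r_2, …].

ranges = [0.3416, 0.6600, 1.7393, 5.3925, 1.2364, 0.3695, 0.3313]

beam 1: φ=-135°, α=195°
  cosα=-0.9659 sinα=-0.2588 | (1,4) | tMaxX 0.3416 tMaxY 2.6273 | tΔX 1.0353 tΔY 3.8637
    t=0.3416 [x] (0,4) — stop
  → r_1 = 0.3416
beam 2: φ=-90°, α=240°
  cosα=-0.5000 sinα=-0.8660 | (1,4) | tMaxX 0.6600 tMaxY 0.7852 | tΔX 2.0000 tΔY 1.1547
    t=0.6600 [x] (0,4) — stop
  → r_2 = 0.6600
beam 3: φ=-45°, α=285°
  cosα=0.2588 sinα=-0.9659 | (1,4) | tMaxX 2.5887 tMaxY 0.7040 | tΔX 3.8637 tΔY 1.0353
    t=0.7040 [y] (1,3)
    t=1.7393 [y] (1,2) — stop
  → r_3 = 1.7393
beam 4: φ=0°, α=330°
  cosα=0.8660 sinα=-0.5000 | (1,4) | tMaxX 0.7736 tMaxY 1.3600 | tΔX 1.1547 tΔY 2.0000
    t=0.7736 [x] (2,4)
    t=1.3600 [y] (2,3)
    t=1.9283 [x] (3,3)
    t=3.0831 [x] (4,3)
    t=3.3600 [y] (4,2)
    t=4.2378 [x] (5,2)
    t=5.3600 [y] (5,1)
    t=5.3925 [x] (6,1) — stop
  → r_4 = 5.3925
beam 5: φ=45°, α=15°
  cosα=0.9659 sinα=0.2588 | (1,4) | tMaxX 0.6936 tMaxY 1.2364 | tΔX 1.0353 tΔY 3.8637
    t=0.6936 [x] (2,4)
    t=1.2364 [y] (2,5) — stop
  → r_5 = 1.2364
beam 6: φ=90°, α=60°
  cosα=0.5000 sinα=0.8660 | (1,4) | tMaxX 1.3400 tMaxY 0.3695 | tΔX 2.0000 tΔY 1.1547
    t=0.3695 [y] (1,5) — stop
  → r_6 = 0.3695
beam 7: φ=135°, α=105°
  cosα=-0.2588 sinα=0.9659 | (1,4) | tMaxX 1.2750 tMaxY 0.3313 | tΔX 3.8637 tΔY 1.0353
    t=0.3313 [y] (1,5) — stop
  → r_7 = 0.3313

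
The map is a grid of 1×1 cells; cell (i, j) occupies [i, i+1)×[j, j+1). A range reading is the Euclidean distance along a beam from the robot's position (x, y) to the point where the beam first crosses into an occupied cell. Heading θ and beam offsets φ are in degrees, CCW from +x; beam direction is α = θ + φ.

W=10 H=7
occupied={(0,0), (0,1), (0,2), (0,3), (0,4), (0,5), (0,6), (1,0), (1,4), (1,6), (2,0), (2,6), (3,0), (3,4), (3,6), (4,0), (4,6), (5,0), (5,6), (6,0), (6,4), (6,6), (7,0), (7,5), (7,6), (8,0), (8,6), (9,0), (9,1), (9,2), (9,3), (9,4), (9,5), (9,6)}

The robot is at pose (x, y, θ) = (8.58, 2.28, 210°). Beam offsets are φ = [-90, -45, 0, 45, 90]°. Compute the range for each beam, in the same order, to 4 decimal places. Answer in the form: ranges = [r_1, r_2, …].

beam 1: φ=-90°, α=120°
  dir = (cos 120°, sin 120°) = (-0.5000, 0.8660); from cell (8,2)
  next x-line at t=1.1600, next y-line at t=0.8314; Δt_x=2.0000, Δt_y=1.1547
    y: enter (8,3) at t=0.8314
    x: enter (7,3) at t=1.1600
    y: enter (7,4) at t=1.9861
    y: enter (7,5) at t=3.1408 ← occupied
  → r_1 = 3.1408
beam 2: φ=-45°, α=165°
  dir = (cos 165°, sin 165°) = (-0.9659, 0.2588); from cell (8,2)
  next x-line at t=0.6005, next y-line at t=2.7819; Δt_x=1.0353, Δt_y=3.8637
    x: enter (7,2) at t=0.6005
    x: enter (6,2) at t=1.6357
    x: enter (5,2) at t=2.6710
    y: enter (5,3) at t=2.7819
    x: enter (4,3) at t=3.7063
    x: enter (3,3) at t=4.7416
    x: enter (2,3) at t=5.7768
    y: enter (2,4) at t=6.6456
    x: enter (1,4) at t=6.8121 ← occupied
  → r_2 = 6.8121
beam 3: φ=0°, α=210°
  dir = (cos 210°, sin 210°) = (-0.8660, -0.5000); from cell (8,2)
  next x-line at t=0.6697, next y-line at t=0.5600; Δt_x=1.1547, Δt_y=2.0000
    y: enter (8,1) at t=0.5600
    x: enter (7,1) at t=0.6697
    x: enter (6,1) at t=1.8244
    y: enter (6,0) at t=2.5600 ← occupied
  → r_3 = 2.5600
beam 4: φ=45°, α=255°
  dir = (cos 255°, sin 255°) = (-0.2588, -0.9659); from cell (8,2)
  next x-line at t=2.2409, next y-line at t=0.2899; Δt_x=3.8637, Δt_y=1.0353
    y: enter (8,1) at t=0.2899
    y: enter (8,0) at t=1.3252 ← occupied
  → r_4 = 1.3252
beam 5: φ=90°, α=300°
  dir = (cos 300°, sin 300°) = (0.5000, -0.8660); from cell (8,2)
  next x-line at t=0.8400, next y-line at t=0.3233; Δt_x=2.0000, Δt_y=1.1547
    y: enter (8,1) at t=0.3233
    x: enter (9,1) at t=0.8400 ← occupied
  → r_5 = 0.8400

ranges = [3.1408, 6.8121, 2.5600, 1.3252, 0.8400]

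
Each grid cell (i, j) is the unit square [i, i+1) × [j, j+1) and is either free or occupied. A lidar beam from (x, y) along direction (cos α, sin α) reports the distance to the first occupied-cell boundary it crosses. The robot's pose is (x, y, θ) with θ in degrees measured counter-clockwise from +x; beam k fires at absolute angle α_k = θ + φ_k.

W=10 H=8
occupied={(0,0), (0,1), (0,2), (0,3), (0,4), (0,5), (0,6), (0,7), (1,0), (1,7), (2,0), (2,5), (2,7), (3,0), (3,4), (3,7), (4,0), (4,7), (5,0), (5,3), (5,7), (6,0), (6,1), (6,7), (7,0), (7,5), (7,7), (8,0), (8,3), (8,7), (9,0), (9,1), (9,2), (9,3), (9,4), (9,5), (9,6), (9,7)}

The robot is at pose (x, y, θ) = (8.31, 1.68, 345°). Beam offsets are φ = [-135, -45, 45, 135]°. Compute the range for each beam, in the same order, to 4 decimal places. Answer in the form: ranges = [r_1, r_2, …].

ranges = [1.3600, 0.7852, 0.7967, 6.1430]

beam 1: φ=-135°, α=210°
  direction (-0.8660, -0.5000); cell (8,1); t to first gridline: x 0.3580, y 1.3600 (then +1.1547 / +2.0000)
    (7,1) via x @ 0.3580
    (7,0) via y @ 1.3600  # hit
  → r_1 = 1.3600
beam 2: φ=-45°, α=300°
  direction (0.5000, -0.8660); cell (8,1); t to first gridline: x 1.3800, y 0.7852 (then +2.0000 / +1.1547)
    (8,0) via y @ 0.7852  # hit
  → r_2 = 0.7852
beam 3: φ=45°, α=30°
  direction (0.8660, 0.5000); cell (8,1); t to first gridline: x 0.7967, y 0.6400 (then +1.1547 / +2.0000)
    (8,2) via y @ 0.6400
    (9,2) via x @ 0.7967  # hit
  → r_3 = 0.7967
beam 4: φ=135°, α=120°
  direction (-0.5000, 0.8660); cell (8,1); t to first gridline: x 0.6200, y 0.3695 (then +2.0000 / +1.1547)
    (8,2) via y @ 0.3695
    (7,2) via x @ 0.6200
    (7,3) via y @ 1.5242
    (6,3) via x @ 2.6200
    (6,4) via y @ 2.6789
    (6,5) via y @ 3.8336
    (5,5) via x @ 4.6200
    (5,6) via y @ 4.9883
    (5,7) via y @ 6.1430  # hit
  → r_4 = 6.1430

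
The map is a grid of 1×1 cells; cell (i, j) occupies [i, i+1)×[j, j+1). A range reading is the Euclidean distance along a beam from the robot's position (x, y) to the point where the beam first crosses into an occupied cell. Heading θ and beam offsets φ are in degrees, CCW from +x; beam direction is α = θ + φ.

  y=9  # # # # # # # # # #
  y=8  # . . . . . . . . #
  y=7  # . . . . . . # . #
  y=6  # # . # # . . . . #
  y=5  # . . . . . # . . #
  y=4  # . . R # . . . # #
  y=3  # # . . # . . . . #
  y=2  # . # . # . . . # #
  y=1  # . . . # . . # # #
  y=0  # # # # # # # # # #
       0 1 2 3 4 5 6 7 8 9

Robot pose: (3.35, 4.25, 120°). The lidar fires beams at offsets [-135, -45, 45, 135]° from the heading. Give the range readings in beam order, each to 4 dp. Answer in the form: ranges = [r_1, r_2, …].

beam 1: φ=-135°, α=345°
  direction (0.9659, -0.2588); cell (3,4); t to first gridline: x 0.6729, y 0.9659 (then +1.0353 / +3.8637)
    (4,4) via x @ 0.6729  # hit
  → r_1 = 0.6729
beam 2: φ=-45°, α=75°
  direction (0.2588, 0.9659); cell (3,4); t to first gridline: x 2.5114, y 0.7765 (then +3.8637 / +1.0353)
    (3,5) via y @ 0.7765
    (3,6) via y @ 1.8117  # hit
  → r_2 = 1.8117
beam 3: φ=45°, α=165°
  direction (-0.9659, 0.2588); cell (3,4); t to first gridline: x 0.3623, y 2.8978 (then +1.0353 / +3.8637)
    (2,4) via x @ 0.3623
    (1,4) via x @ 1.3976
    (0,4) via x @ 2.4329  # hit
  → r_3 = 2.4329
beam 4: φ=135°, α=255°
  direction (-0.2588, -0.9659); cell (3,4); t to first gridline: x 1.3523, y 0.2588 (then +3.8637 / +1.0353)
    (3,3) via y @ 0.2588
    (3,2) via y @ 1.2941
    (2,2) via x @ 1.3523  # hit
  → r_4 = 1.3523

ranges = [0.6729, 1.8117, 2.4329, 1.3523]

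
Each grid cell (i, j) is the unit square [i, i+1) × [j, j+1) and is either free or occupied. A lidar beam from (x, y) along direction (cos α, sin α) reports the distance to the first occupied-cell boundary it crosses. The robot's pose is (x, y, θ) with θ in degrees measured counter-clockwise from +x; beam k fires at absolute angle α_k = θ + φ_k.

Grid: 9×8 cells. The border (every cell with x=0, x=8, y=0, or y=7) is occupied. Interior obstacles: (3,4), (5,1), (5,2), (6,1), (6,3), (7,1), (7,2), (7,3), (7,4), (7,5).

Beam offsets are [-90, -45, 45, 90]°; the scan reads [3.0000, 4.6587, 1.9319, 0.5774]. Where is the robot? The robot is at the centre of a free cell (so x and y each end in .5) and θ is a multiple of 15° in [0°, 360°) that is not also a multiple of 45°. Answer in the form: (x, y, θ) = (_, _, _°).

The pose lattice has 32·16 = 512 candidates. Test each by forward raycasting.
  (6.5, 2.5, 60°): beam 1 = 0.5774 ≠ 3.0000 ✗
  (2.5, 4.5, 60°): beam 1 = 0.5774 ≠ 3.0000 ✗
  (3.5, 6.5, 60°): beam 1 = 4.0415 ≠ 3.0000 ✗
  (5.5, 5.5, 285°): beam 1 = 1.9319 ≠ 3.0000 ✗
  …
  (1.5, 2.5, 60°): r_1=3.0000, r_2=4.6587, r_3=1.9319, r_4=0.5774 — all match ✓
No second candidate reproduces the full scan.

(x, y, θ) = (1.5, 2.5, 60°)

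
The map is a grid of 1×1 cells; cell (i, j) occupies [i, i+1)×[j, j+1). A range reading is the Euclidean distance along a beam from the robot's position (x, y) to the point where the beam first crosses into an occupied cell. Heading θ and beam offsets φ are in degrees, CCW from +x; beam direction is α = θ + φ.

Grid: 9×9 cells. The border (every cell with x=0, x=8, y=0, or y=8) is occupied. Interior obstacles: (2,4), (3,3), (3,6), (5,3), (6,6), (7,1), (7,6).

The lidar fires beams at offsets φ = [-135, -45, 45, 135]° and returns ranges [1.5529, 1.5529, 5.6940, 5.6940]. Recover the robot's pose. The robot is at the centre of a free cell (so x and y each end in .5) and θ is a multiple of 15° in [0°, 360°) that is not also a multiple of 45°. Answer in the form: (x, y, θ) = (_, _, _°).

(x, y, θ) = (6.5, 2.5, 60°)

The pose lattice has 42·16 = 672 candidates. Test each by forward raycasting.
  (1.5, 6.5, 345°): beam 1 = 0.5774 ≠ 1.5529 ✗
  (7.5, 3.5, 15°): beam 1 = 2.8868 ≠ 1.5529 ✗
  (6.5, 2.5, 255°): beam 1 = 1.0000 ≠ 1.5529 ✗
  (7.5, 3.5, 255°): beam 1 = 2.8868 ≠ 1.5529 ✗
  …
  (6.5, 2.5, 60°): r_1=1.5529, r_2=1.5529, r_3=5.6940, r_4=5.6940 — all match ✓
No second candidate reproduces the full scan.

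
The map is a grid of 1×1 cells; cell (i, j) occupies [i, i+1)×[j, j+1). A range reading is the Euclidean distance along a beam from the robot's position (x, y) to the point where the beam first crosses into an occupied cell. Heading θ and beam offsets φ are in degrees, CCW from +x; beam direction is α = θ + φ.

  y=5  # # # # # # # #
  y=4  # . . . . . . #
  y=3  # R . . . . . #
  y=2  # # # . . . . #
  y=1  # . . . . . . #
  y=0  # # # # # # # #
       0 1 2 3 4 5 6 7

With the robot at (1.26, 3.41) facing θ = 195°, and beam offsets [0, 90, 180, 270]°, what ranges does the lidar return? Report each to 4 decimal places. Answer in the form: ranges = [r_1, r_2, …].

beam 1: φ=0°, α=195°
  cosα=-0.9659 sinα=-0.2588 | (1,3) | tMaxX 0.2692 tMaxY 1.5841 | tΔX 1.0353 tΔY 3.8637
    t=0.2692 [x] (0,3) — stop
  → r_1 = 0.2692
beam 2: φ=90°, α=285°
  cosα=0.2588 sinα=-0.9659 | (1,3) | tMaxX 2.8591 tMaxY 0.4245 | tΔX 3.8637 tΔY 1.0353
    t=0.4245 [y] (1,2) — stop
  → r_2 = 0.4245
beam 3: φ=180°, α=15°
  cosα=0.9659 sinα=0.2588 | (1,3) | tMaxX 0.7661 tMaxY 2.2796 | tΔX 1.0353 tΔY 3.8637
    t=0.7661 [x] (2,3)
    t=1.8014 [x] (3,3)
    t=2.2796 [y] (3,4)
    t=2.8367 [x] (4,4)
    t=3.8719 [x] (5,4)
    t=4.9072 [x] (6,4)
    t=5.9425 [x] (7,4) — stop
  → r_3 = 5.9425
beam 4: φ=270°, α=105°
  cosα=-0.2588 sinα=0.9659 | (1,3) | tMaxX 1.0046 tMaxY 0.6108 | tΔX 3.8637 tΔY 1.0353
    t=0.6108 [y] (1,4)
    t=1.0046 [x] (0,4) — stop
  → r_4 = 1.0046

ranges = [0.2692, 0.4245, 5.9425, 1.0046]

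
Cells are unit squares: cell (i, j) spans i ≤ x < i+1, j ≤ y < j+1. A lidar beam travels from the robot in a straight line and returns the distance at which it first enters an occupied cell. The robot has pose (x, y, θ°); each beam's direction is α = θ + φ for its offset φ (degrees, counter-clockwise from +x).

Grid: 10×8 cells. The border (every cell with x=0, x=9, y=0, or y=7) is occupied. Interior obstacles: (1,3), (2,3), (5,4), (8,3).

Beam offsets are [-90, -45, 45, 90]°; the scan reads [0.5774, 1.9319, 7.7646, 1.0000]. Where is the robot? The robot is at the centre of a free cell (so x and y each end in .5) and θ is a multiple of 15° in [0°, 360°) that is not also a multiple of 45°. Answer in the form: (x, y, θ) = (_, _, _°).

(x, y, θ) = (1.5, 6.5, 300°)

Candidates: 44 free-cell centres × 16 headings = 704 poses. Raycast each; keep the one whose scan matches to 4 dp.
  (1.5, 4.5, 75°): beam 1 = 7.7646 ≠ 0.5774 ✗
  (4.5, 5.5, 300°): beam 1 = 3.0000 ≠ 0.5774 ✗
  (6.5, 1.5, 120°): beam 1 = 2.8868 ≠ 0.5774 ✗
  …
  (1.5, 6.5, 300°): r_1=0.5774, r_2=1.9319, r_3=7.7646, r_4=1.0000 — all match ✓
No second candidate reproduces the full scan.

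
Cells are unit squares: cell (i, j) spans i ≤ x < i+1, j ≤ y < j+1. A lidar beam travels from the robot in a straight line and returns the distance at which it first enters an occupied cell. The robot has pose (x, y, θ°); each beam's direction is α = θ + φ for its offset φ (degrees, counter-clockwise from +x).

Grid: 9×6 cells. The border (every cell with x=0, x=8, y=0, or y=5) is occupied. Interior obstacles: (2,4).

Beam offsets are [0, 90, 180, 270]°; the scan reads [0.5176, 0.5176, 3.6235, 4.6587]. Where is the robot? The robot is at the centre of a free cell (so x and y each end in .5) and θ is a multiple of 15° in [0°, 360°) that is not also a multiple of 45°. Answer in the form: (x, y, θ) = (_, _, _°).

(x, y, θ) = (3.5, 4.5, 75°)

Candidates: 27 free-cell centres × 16 headings = 432 poses. Raycast each; keep the one whose scan matches to 4 dp.
  (3.5, 2.5, 165°): beam 1 = 2.5882 ≠ 0.5176 ✗
  (3.5, 2.5, 60°): beam 1 = 2.8868 ≠ 0.5176 ✗
  (1.5, 3.5, 75°): beam 1 = 1.5529 ≠ 0.5176 ✗
  (3.5, 2.5, 120°): beam 1 = 1.7321 ≠ 0.5176 ✗
  …
  (3.5, 4.5, 75°): r_1=0.5176, r_2=0.5176, r_3=3.6235, r_4=4.6587 — all match ✓
No second candidate reproduces the full scan.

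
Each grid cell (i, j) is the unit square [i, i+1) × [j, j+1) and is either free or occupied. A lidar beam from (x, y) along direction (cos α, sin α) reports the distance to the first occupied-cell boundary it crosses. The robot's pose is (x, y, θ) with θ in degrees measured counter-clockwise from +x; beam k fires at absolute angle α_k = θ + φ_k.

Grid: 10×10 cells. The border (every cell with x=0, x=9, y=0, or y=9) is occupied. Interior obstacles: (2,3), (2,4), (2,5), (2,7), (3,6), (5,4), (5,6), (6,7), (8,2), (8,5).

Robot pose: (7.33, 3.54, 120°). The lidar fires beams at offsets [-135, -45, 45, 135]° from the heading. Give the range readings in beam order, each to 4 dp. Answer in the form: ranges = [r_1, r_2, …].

beam 1: φ=-135°, α=345°
  direction (0.9659, -0.2588); cell (7,3); t to first gridline: x 0.6936, y 2.0864 (then +1.0353 / +3.8637)
    (8,3) via x @ 0.6936
    (9,3) via x @ 1.7289  # hit
  → r_1 = 1.7289
beam 2: φ=-45°, α=75°
  direction (0.2588, 0.9659); cell (7,3); t to first gridline: x 2.5887, y 0.4762 (then +3.8637 / +1.0353)
    (7,4) via y @ 0.4762
    (7,5) via y @ 1.5115
    (7,6) via y @ 2.5468
    (8,6) via x @ 2.5887
    (8,7) via y @ 3.5821
    (8,8) via y @ 4.6173
    (8,9) via y @ 5.6526  # hit
  → r_2 = 5.6526
beam 3: φ=45°, α=165°
  direction (-0.9659, 0.2588); cell (7,3); t to first gridline: x 0.3416, y 1.7773 (then +1.0353 / +3.8637)
    (6,3) via x @ 0.3416
    (5,3) via x @ 1.3769
    (5,4) via y @ 1.7773  # hit
  → r_3 = 1.7773
beam 4: φ=135°, α=255°
  direction (-0.2588, -0.9659); cell (7,3); t to first gridline: x 1.2750, y 0.5590 (then +3.8637 / +1.0353)
    (7,2) via y @ 0.5590
    (6,2) via x @ 1.2750
    (6,1) via y @ 1.5943
    (6,0) via y @ 2.6296  # hit
  → r_4 = 2.6296

ranges = [1.7289, 5.6526, 1.7773, 2.6296]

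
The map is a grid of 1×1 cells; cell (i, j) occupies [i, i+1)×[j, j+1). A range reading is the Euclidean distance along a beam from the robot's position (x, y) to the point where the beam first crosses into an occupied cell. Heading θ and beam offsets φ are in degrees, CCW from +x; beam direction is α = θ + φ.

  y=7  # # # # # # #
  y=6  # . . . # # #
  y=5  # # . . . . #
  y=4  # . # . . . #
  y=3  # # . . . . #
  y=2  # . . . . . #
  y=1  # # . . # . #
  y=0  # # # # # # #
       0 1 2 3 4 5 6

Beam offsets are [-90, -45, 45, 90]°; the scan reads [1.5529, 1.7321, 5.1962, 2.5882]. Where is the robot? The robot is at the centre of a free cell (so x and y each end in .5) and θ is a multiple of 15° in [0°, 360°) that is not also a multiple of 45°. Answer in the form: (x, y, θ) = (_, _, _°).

Candidates: 23 free-cell centres × 16 headings = 368 poses. Raycast each; keep the one whose scan matches to 4 dp.
  (3.5, 2.5, 150°): beam 1 = 4.0415 ≠ 1.5529 ✗
  (5.5, 3.5, 60°): beam 1 = 0.5774 ≠ 1.5529 ✗
  (4.5, 4.5, 255°): beam 2 = 2.8868 ≠ 1.7321 ✗
  …
  (4.5, 2.5, 75°): r_1=1.5529, r_2=1.7321, r_3=5.1962, r_4=2.5882 — all match ✓
No second candidate reproduces the full scan.

(x, y, θ) = (4.5, 2.5, 75°)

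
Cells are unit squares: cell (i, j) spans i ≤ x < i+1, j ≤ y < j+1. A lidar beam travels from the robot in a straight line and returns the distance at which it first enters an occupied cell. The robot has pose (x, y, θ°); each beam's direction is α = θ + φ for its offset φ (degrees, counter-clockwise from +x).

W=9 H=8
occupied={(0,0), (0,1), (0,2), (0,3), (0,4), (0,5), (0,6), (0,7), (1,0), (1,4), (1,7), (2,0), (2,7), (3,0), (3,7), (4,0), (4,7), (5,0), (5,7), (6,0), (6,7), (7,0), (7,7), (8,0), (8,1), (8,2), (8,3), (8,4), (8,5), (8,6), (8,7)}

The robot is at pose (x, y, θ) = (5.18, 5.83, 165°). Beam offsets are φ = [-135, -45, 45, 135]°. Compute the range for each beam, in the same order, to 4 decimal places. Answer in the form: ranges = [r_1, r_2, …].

beam 1: φ=-135°, α=30°
  direction (0.8660, 0.5000); cell (5,5); t to first gridline: x 0.9469, y 0.3400 (then +1.1547 / +2.0000)
    (5,6) via y @ 0.3400
    (6,6) via x @ 0.9469
    (7,6) via x @ 2.1016
    (7,7) via y @ 2.3400  # hit
  → r_1 = 2.3400
beam 2: φ=-45°, α=120°
  direction (-0.5000, 0.8660); cell (5,5); t to first gridline: x 0.3600, y 0.1963 (then +2.0000 / +1.1547)
    (5,6) via y @ 0.1963
    (4,6) via x @ 0.3600
    (4,7) via y @ 1.3510  # hit
  → r_2 = 1.3510
beam 3: φ=45°, α=210°
  direction (-0.8660, -0.5000); cell (5,5); t to first gridline: x 0.2078, y 1.6600 (then +1.1547 / +2.0000)
    (4,5) via x @ 0.2078
    (3,5) via x @ 1.3625
    (3,4) via y @ 1.6600
    (2,4) via x @ 2.5172
    (2,3) via y @ 3.6600
    (1,3) via x @ 3.6719
    (0,3) via x @ 4.8266  # hit
  → r_3 = 4.8266
beam 4: φ=135°, α=300°
  direction (0.5000, -0.8660); cell (5,5); t to first gridline: x 1.6400, y 0.9584 (then +2.0000 / +1.1547)
    (5,4) via y @ 0.9584
    (6,4) via x @ 1.6400
    (6,3) via y @ 2.1131
    (6,2) via y @ 3.2678
    (7,2) via x @ 3.6400
    (7,1) via y @ 4.4225
    (7,0) via y @ 5.5772  # hit
  → r_4 = 5.5772

ranges = [2.3400, 1.3510, 4.8266, 5.5772]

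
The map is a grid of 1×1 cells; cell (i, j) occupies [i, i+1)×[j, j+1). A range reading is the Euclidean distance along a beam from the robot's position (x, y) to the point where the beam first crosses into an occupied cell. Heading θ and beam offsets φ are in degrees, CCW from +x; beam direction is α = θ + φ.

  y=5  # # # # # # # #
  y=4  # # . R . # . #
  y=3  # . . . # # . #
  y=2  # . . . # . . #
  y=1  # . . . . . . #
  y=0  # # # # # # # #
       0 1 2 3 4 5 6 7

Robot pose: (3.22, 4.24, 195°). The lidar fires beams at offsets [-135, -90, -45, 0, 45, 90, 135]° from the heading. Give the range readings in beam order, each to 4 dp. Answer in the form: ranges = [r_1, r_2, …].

beam 1: φ=-135°, α=60°
  dir = (cos 60°, sin 60°) = (0.5000, 0.8660); from cell (3,4)
  next x-line at t=1.5600, next y-line at t=0.8776; Δt_x=2.0000, Δt_y=1.1547
    y: enter (3,5) at t=0.8776 ← occupied
  → r_1 = 0.8776
beam 2: φ=-90°, α=105°
  dir = (cos 105°, sin 105°) = (-0.2588, 0.9659); from cell (3,4)
  next x-line at t=0.8500, next y-line at t=0.7868; Δt_x=3.8637, Δt_y=1.0353
    y: enter (3,5) at t=0.7868 ← occupied
  → r_2 = 0.7868
beam 3: φ=-45°, α=150°
  dir = (cos 150°, sin 150°) = (-0.8660, 0.5000); from cell (3,4)
  next x-line at t=0.2540, next y-line at t=1.5200; Δt_x=1.1547, Δt_y=2.0000
    x: enter (2,4) at t=0.2540
    x: enter (1,4) at t=1.4087 ← occupied
  → r_3 = 1.4087
beam 4: φ=0°, α=195°
  dir = (cos 195°, sin 195°) = (-0.9659, -0.2588); from cell (3,4)
  next x-line at t=0.2278, next y-line at t=0.9273; Δt_x=1.0353, Δt_y=3.8637
    x: enter (2,4) at t=0.2278
    y: enter (2,3) at t=0.9273
    x: enter (1,3) at t=1.2630
    x: enter (0,3) at t=2.2983 ← occupied
  → r_4 = 2.2983
beam 5: φ=45°, α=240°
  dir = (cos 240°, sin 240°) = (-0.5000, -0.8660); from cell (3,4)
  next x-line at t=0.4400, next y-line at t=0.2771; Δt_x=2.0000, Δt_y=1.1547
    y: enter (3,3) at t=0.2771
    x: enter (2,3) at t=0.4400
    y: enter (2,2) at t=1.4318
    x: enter (1,2) at t=2.4400
    y: enter (1,1) at t=2.5865
    y: enter (1,0) at t=3.7412 ← occupied
  → r_5 = 3.7412
beam 6: φ=90°, α=285°
  dir = (cos 285°, sin 285°) = (0.2588, -0.9659); from cell (3,4)
  next x-line at t=3.0137, next y-line at t=0.2485; Δt_x=3.8637, Δt_y=1.0353
    y: enter (3,3) at t=0.2485
    y: enter (3,2) at t=1.2837
    y: enter (3,1) at t=2.3190
    x: enter (4,1) at t=3.0137
    y: enter (4,0) at t=3.3543 ← occupied
  → r_6 = 3.3543
beam 7: φ=135°, α=330°
  dir = (cos 330°, sin 330°) = (0.8660, -0.5000); from cell (3,4)
  next x-line at t=0.9007, next y-line at t=0.4800; Δt_x=1.1547, Δt_y=2.0000
    y: enter (3,3) at t=0.4800
    x: enter (4,3) at t=0.9007 ← occupied
  → r_7 = 0.9007

ranges = [0.8776, 0.7868, 1.4087, 2.2983, 3.7412, 3.3543, 0.9007]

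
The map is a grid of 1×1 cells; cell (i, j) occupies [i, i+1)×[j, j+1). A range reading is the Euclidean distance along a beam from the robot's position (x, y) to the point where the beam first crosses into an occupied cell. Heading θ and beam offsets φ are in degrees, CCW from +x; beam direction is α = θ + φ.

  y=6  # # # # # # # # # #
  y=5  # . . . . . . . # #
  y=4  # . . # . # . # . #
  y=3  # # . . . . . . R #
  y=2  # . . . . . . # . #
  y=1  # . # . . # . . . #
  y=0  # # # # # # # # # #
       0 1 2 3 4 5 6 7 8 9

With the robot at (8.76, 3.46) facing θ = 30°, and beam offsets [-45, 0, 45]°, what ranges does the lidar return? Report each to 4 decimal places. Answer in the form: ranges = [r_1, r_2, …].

beam 1: φ=-45°, α=345°
  direction (0.9659, -0.2588); cell (8,3); t to first gridline: x 0.2485, y 1.7773 (then +1.0353 / +3.8637)
    (9,3) via x @ 0.2485  # hit
  → r_1 = 0.2485
beam 2: φ=0°, α=30°
  direction (0.8660, 0.5000); cell (8,3); t to first gridline: x 0.2771, y 1.0800 (then +1.1547 / +2.0000)
    (9,3) via x @ 0.2771  # hit
  → r_2 = 0.2771
beam 3: φ=45°, α=75°
  direction (0.2588, 0.9659); cell (8,3); t to first gridline: x 0.9273, y 0.5590 (then +3.8637 / +1.0353)
    (8,4) via y @ 0.5590
    (9,4) via x @ 0.9273  # hit
  → r_3 = 0.9273

ranges = [0.2485, 0.2771, 0.9273]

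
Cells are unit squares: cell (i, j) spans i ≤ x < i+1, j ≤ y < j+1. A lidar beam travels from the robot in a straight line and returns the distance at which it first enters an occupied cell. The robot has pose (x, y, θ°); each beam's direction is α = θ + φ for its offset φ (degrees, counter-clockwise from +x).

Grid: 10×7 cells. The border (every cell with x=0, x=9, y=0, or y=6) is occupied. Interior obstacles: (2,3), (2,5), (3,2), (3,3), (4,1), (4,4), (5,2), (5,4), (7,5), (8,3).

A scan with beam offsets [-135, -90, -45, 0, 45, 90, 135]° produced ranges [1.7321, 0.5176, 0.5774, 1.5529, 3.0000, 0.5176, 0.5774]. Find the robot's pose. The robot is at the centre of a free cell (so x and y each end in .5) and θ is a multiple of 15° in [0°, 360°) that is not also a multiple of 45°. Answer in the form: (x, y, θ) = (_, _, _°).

(x, y, θ) = (2.5, 4.5, 345°)

Enumerate (i+0.5, j+0.5, θ) over the 30 free cells and 16 admissible headings. For each, cast all 7 beams and compare to the given ranges.
  (4.5, 2.5, 105°): beam 1 = 0.5774 ≠ 1.7321 ✗
  (8.5, 5.5, 210°): beam 1 = 0.5176 ≠ 1.7321 ✗
  (8.5, 2.5, 210°): beam 1 = 0.5176 ≠ 1.7321 ✗
  (3.5, 1.5, 345°): beam 1 = 1.0000 ≠ 1.7321 ✗
  …
  (2.5, 4.5, 345°): r_1=1.7321, r_2=0.5176, r_3=0.5774, r_4=1.5529, r_5=3.0000, r_6=0.5176, r_7=0.5774 — all match ✓
Only this pose fits every beam.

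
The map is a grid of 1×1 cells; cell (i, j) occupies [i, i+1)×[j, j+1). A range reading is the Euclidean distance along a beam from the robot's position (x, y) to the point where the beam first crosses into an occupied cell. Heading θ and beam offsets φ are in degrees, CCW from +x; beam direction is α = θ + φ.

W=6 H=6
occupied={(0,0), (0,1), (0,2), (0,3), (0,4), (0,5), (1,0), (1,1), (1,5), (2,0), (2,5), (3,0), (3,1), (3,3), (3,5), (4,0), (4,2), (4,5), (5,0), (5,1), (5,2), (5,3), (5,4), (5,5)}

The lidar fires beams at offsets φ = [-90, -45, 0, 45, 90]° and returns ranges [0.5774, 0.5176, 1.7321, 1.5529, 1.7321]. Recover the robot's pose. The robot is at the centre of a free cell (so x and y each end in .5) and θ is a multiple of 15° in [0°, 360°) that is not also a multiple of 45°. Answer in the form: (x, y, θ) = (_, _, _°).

(x, y, θ) = (2.5, 3.5, 60°)

The pose lattice has 12·16 = 192 candidates. Test each by forward raycasting.
  (4.5, 4.5, 150°): beam 3 = 1.0000 ≠ 1.7321 ✗
  (2.5, 4.5, 30°): beam 1 = 1.0000 ≠ 0.5774 ✗
  (1.5, 2.5, 105°): beam 1 = 1.9319 ≠ 0.5774 ✗
  …
  (2.5, 3.5, 60°): r_1=0.5774, r_2=0.5176, r_3=1.7321, r_4=1.5529, r_5=1.7321 — all match ✓
Unique over the lattice → pose = (2.5, 3.5, 60°).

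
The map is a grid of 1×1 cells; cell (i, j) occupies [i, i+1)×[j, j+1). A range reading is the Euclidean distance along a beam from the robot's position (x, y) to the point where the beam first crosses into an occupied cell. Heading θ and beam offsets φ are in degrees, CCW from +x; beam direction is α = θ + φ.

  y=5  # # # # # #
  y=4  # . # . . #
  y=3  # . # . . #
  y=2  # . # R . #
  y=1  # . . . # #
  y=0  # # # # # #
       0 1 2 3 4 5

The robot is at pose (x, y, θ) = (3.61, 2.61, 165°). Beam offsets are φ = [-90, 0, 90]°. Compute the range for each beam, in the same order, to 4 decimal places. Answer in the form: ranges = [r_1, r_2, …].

ranges = [2.4743, 0.6315, 1.6668]

beam 1: φ=-90°, α=75°
  direction (0.2588, 0.9659); cell (3,2); t to first gridline: x 1.5068, y 0.4038 (then +3.8637 / +1.0353)
    (3,3) via y @ 0.4038
    (3,4) via y @ 1.4390
    (4,4) via x @ 1.5068
    (4,5) via y @ 2.4743  # hit
  → r_1 = 2.4743
beam 2: φ=0°, α=165°
  direction (-0.9659, 0.2588); cell (3,2); t to first gridline: x 0.6315, y 1.5068 (then +1.0353 / +3.8637)
    (2,2) via x @ 0.6315  # hit
  → r_2 = 0.6315
beam 3: φ=90°, α=255°
  direction (-0.2588, -0.9659); cell (3,2); t to first gridline: x 2.3569, y 0.6315 (then +3.8637 / +1.0353)
    (3,1) via y @ 0.6315
    (3,0) via y @ 1.6668  # hit
  → r_3 = 1.6668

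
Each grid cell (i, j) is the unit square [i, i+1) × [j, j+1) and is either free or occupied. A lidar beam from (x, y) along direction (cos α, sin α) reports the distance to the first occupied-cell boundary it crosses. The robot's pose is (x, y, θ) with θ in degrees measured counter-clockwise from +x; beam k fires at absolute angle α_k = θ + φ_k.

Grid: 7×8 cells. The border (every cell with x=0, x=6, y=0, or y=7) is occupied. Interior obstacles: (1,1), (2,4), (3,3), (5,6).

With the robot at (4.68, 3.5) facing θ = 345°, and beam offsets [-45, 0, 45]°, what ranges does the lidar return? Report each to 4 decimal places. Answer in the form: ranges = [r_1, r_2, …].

ranges = [2.6400, 1.3666, 1.5242]

beam 1: φ=-45°, α=300°
  direction (0.5000, -0.8660); cell (4,3); t to first gridline: x 0.6400, y 0.5774 (then +2.0000 / +1.1547)
    (4,2) via y @ 0.5774
    (5,2) via x @ 0.6400
    (5,1) via y @ 1.7321
    (6,1) via x @ 2.6400  # hit
  → r_1 = 2.6400
beam 2: φ=0°, α=345°
  direction (0.9659, -0.2588); cell (4,3); t to first gridline: x 0.3313, y 1.9319 (then +1.0353 / +3.8637)
    (5,3) via x @ 0.3313
    (6,3) via x @ 1.3666  # hit
  → r_2 = 1.3666
beam 3: φ=45°, α=30°
  direction (0.8660, 0.5000); cell (4,3); t to first gridline: x 0.3695, y 1.0000 (then +1.1547 / +2.0000)
    (5,3) via x @ 0.3695
    (5,4) via y @ 1.0000
    (6,4) via x @ 1.5242  # hit
  → r_3 = 1.5242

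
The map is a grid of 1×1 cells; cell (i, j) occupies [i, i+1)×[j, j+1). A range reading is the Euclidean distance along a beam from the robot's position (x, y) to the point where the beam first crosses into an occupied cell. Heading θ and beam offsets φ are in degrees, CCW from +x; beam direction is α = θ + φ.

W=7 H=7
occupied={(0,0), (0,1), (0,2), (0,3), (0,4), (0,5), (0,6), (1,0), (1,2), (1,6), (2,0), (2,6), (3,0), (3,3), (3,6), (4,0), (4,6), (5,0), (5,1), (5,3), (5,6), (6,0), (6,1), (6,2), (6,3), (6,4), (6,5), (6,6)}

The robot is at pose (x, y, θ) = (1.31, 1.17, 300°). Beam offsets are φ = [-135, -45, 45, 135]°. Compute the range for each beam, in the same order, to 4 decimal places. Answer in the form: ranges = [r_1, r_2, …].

beam 1: φ=-135°, α=165°
  cosα=-0.9659 sinα=0.2588 | (1,1) | tMaxX 0.3209 tMaxY 3.2069 | tΔX 1.0353 tΔY 3.8637
    t=0.3209 [x] (0,1) — stop
  → r_1 = 0.3209
beam 2: φ=-45°, α=255°
  cosα=-0.2588 sinα=-0.9659 | (1,1) | tMaxX 1.1977 tMaxY 0.1760 | tΔX 3.8637 tΔY 1.0353
    t=0.1760 [y] (1,0) — stop
  → r_2 = 0.1760
beam 3: φ=45°, α=345°
  cosα=0.9659 sinα=-0.2588 | (1,1) | tMaxX 0.7143 tMaxY 0.6568 | tΔX 1.0353 tΔY 3.8637
    t=0.6568 [y] (1,0) — stop
  → r_3 = 0.6568
beam 4: φ=135°, α=75°
  cosα=0.2588 sinα=0.9659 | (1,1) | tMaxX 2.6660 tMaxY 0.8593 | tΔX 3.8637 tΔY 1.0353
    t=0.8593 [y] (1,2) — stop
  → r_4 = 0.8593

ranges = [0.3209, 0.1760, 0.6568, 0.8593]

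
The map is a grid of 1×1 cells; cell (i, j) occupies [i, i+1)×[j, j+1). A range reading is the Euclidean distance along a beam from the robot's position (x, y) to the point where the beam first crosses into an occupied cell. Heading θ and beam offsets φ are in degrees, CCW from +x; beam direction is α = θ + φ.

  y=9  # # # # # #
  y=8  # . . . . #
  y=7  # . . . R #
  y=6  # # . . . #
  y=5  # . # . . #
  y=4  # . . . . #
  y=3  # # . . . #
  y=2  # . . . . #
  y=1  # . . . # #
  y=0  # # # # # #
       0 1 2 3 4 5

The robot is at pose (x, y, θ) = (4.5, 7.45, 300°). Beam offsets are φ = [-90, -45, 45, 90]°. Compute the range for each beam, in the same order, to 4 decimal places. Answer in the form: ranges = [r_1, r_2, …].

beam 1: φ=-90°, α=210°
  cosα=-0.8660 sinα=-0.5000 | (4,7) | tMaxX 0.5774 tMaxY 0.9000 | tΔX 1.1547 tΔY 2.0000
    t=0.5774 [x] (3,7)
    t=0.9000 [y] (3,6)
    t=1.7321 [x] (2,6)
    t=2.8868 [x] (1,6) — stop
  → r_1 = 2.8868
beam 2: φ=-45°, α=255°
  cosα=-0.2588 sinα=-0.9659 | (4,7) | tMaxX 1.9319 tMaxY 0.4659 | tΔX 3.8637 tΔY 1.0353
    t=0.4659 [y] (4,6)
    t=1.5012 [y] (4,5)
    t=1.9319 [x] (3,5)
    t=2.5364 [y] (3,4)
    t=3.5717 [y] (3,3)
    t=4.6070 [y] (3,2)
    t=5.6423 [y] (3,1)
    t=5.7956 [x] (2,1)
    t=6.6775 [y] (2,0) — stop
  → r_2 = 6.6775
beam 3: φ=45°, α=345°
  cosα=0.9659 sinα=-0.2588 | (4,7) | tMaxX 0.5176 tMaxY 1.7387 | tΔX 1.0353 tΔY 3.8637
    t=0.5176 [x] (5,7) — stop
  → r_3 = 0.5176
beam 4: φ=90°, α=30°
  cosα=0.8660 sinα=0.5000 | (4,7) | tMaxX 0.5774 tMaxY 1.1000 | tΔX 1.1547 tΔY 2.0000
    t=0.5774 [x] (5,7) — stop
  → r_4 = 0.5774

ranges = [2.8868, 6.6775, 0.5176, 0.5774]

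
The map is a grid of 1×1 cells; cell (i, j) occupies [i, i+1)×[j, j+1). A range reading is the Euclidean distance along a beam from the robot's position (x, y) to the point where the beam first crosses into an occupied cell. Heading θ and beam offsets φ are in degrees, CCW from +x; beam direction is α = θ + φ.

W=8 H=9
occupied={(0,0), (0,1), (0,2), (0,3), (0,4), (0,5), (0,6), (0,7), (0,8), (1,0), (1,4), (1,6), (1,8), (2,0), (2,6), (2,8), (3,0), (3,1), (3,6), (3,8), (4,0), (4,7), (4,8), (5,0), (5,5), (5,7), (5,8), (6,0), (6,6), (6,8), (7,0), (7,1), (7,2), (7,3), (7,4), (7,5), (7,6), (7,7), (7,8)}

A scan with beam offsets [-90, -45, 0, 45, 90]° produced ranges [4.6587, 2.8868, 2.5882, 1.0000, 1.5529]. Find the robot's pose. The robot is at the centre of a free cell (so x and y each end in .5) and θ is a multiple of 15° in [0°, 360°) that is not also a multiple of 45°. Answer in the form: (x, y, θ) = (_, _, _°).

The pose lattice has 33·16 = 528 candidates. Test each by forward raycasting.
  (1.5, 1.5, 15°): beam 1 = 0.5176 ≠ 4.6587 ✗
  (4.5, 2.5, 195°): beam 1 = 3.6235 ≠ 4.6587 ✗
  (1.5, 1.5, 30°): beam 1 = 0.5774 ≠ 4.6587 ✗
  (3.5, 3.5, 240°): beam 1 = 1.7321 ≠ 4.6587 ✗
  (5.5, 4.5, 30°): beam 1 = 3.0000 ≠ 4.6587 ✗
  …
  (2.5, 3.5, 105°): r_1=4.6587, r_2=2.8868, r_3=2.5882, r_4=1.0000, r_5=1.5529 — all match ✓
Unique over the lattice → pose = (2.5, 3.5, 105°).

(x, y, θ) = (2.5, 3.5, 105°)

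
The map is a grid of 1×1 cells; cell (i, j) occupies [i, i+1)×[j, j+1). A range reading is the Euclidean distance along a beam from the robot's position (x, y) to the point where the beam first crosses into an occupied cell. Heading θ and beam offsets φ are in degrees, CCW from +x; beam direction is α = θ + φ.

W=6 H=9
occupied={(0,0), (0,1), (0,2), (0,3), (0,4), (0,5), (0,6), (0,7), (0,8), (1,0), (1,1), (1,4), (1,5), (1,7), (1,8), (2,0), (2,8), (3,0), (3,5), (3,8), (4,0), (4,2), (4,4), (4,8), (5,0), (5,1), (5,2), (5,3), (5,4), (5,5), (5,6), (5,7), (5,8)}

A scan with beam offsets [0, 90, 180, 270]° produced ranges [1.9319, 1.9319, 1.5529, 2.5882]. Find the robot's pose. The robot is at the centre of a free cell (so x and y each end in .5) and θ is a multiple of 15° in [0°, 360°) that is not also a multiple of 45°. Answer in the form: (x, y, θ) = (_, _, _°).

Candidates: 21 free-cell centres × 16 headings = 336 poses. Raycast each; keep the one whose scan matches to 4 dp.
  (1.5, 3.5, 210°): beam 1 = 0.5774 ≠ 1.9319 ✗
  (3.5, 3.5, 255°): beam 1 = 2.5882 ≠ 1.9319 ✗
  (2.5, 7.5, 195°): beam 1 = 0.5176 ≠ 1.9319 ✗
  …
  (2.5, 3.5, 15°): r_1=1.9319, r_2=1.9319, r_3=1.5529, r_4=2.5882 — all match ✓
No second candidate reproduces the full scan.

(x, y, θ) = (2.5, 3.5, 15°)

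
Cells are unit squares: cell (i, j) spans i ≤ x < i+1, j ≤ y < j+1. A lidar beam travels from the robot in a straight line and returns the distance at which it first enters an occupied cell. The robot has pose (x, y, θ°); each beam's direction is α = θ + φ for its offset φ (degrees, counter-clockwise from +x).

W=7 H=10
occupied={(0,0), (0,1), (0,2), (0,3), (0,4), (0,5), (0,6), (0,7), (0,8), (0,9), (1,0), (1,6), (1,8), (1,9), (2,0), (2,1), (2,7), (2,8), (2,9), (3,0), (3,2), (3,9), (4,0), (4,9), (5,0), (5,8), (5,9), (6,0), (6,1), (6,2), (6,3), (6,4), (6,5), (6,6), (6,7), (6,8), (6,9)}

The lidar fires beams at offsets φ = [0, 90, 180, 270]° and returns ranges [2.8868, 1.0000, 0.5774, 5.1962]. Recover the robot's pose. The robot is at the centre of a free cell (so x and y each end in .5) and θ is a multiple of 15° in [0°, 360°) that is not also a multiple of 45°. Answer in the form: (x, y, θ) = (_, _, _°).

(x, y, θ) = (5.5, 2.5, 210°)

Candidates: 33 free-cell centres × 16 headings = 528 poses. Raycast each; keep the one whose scan matches to 4 dp.
  (5.5, 1.5, 75°): beam 1 = 1.9319 ≠ 2.8868 ✗
  (3.5, 6.5, 255°): beam 1 = 4.6587 ≠ 2.8868 ✗
  (2.5, 6.5, 300°): beam 1 = 6.3509 ≠ 2.8868 ✗
  (2.5, 6.5, 75°): beam 1 = 0.5176 ≠ 2.8868 ✗
  (4.5, 7.5, 30°): beam 1 = 1.0000 ≠ 2.8868 ✗
  …
  (5.5, 2.5, 210°): r_1=2.8868, r_2=1.0000, r_3=0.5774, r_4=5.1962 — all match ✓
No second candidate reproduces the full scan.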